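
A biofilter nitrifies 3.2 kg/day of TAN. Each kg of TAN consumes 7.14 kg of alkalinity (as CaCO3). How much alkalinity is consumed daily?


Alkalinity factor: 7.14 kg CaCO3 consumed per kg TAN nitrified
alk = 3.2 kg TAN * 7.14 = 22.848 kg CaCO3/day

22.848 kg CaCO3/day


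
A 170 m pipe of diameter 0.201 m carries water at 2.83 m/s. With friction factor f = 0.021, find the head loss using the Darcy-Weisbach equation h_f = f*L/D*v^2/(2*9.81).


v^2 = 2.83^2 = 8.0089 m^2/s^2
L/D = 170/0.201 = 845.77114
h_f = f*(L/D)*v^2/(2g) = 0.021 * 845.77114 * 8.0089 / 19.62 = 7.25013 m

7.25013 m


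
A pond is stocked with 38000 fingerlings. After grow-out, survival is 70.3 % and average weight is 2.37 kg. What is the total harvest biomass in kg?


Survivors = 38000 * 70.3/100 = 26714 fish
Harvest biomass = survivors * W_f = 26714 * 2.37 = 63312.18 kg

63312.18 kg


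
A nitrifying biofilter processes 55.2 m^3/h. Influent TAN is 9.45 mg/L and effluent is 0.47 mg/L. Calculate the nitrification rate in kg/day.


Concentration drop: TAN_in - TAN_out = 9.45 - 0.47 = 8.98 mg/L
Hourly TAN removed = Q * dTAN = 55.2 m^3/h * 8.98 mg/L = 495.696 g/h  (m^3/h * mg/L = g/h)
Daily TAN removed = 495.696 * 24 = 11896.704 g/day
Convert to kg/day: 11896.704 / 1000 = 11.896704 kg/day

11.896704 kg/day


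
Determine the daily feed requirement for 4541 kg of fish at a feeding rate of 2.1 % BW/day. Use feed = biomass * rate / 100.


Feeding rate fraction = 2.1% / 100 = 0.021
Daily feed = 4541 kg * 0.021 = 95.361 kg/day

95.361 kg/day


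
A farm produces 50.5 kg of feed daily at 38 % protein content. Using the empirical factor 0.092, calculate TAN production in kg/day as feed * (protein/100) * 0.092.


Protein in feed = 50.5 * 38/100 = 19.19 kg/day
TAN = protein * 0.092 = 19.19 * 0.092 = 1.76548 kg/day

1.76548 kg/day


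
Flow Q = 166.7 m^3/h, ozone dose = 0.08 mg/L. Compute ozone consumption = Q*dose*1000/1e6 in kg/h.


O3 demand (mg/h) = Q * dose * 1000 = 166.7 * 0.08 * 1000 = 13336 mg/h
Convert mg to kg: 13336 / 1e6 = 0.013336 kg/h

0.013336 kg/h


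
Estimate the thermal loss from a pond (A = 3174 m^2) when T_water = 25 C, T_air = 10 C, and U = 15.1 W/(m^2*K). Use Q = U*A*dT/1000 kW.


Temperature difference dT = 25 - 10 = 15 K
Heat loss (W) = U * A * dT = 15.1 * 3174 * 15 = 718911 W
Convert to kW: 718911 / 1000 = 718.911 kW

718.911 kW


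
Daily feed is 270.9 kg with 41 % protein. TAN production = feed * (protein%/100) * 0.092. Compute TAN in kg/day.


Protein in feed = 270.9 * 41/100 = 111.069 kg/day
TAN = protein * 0.092 = 111.069 * 0.092 = 10.218348 kg/day

10.218348 kg/day


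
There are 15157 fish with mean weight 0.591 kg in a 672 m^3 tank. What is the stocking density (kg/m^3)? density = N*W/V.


Total biomass = 15157 fish * 0.591 kg = 8957.787 kg
Density = total biomass / volume = 8957.787 / 672 = 13.33 kg/m^3

13.33 kg/m^3


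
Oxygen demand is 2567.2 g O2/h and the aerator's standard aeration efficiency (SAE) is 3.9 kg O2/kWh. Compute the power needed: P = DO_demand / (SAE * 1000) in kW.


SAE in g O2/kWh = 3.9 * 1000 = 3900 g/kWh
P = DO_demand / SAE_g = 2567.2 / 3900 = 0.658256 kW

0.658256 kW


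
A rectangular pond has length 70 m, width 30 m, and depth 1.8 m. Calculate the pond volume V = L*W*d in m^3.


Base area = L * W = 70 * 30 = 2100 m^2
Volume = area * depth = 2100 * 1.8 = 3780 m^3

3780 m^3


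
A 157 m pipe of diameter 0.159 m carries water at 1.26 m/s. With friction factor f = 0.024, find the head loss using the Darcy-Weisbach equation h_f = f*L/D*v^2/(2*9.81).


v^2 = 1.26^2 = 1.5876 m^2/s^2
L/D = 157/0.159 = 987.42138
h_f = f*(L/D)*v^2/(2g) = 0.024 * 987.42138 * 1.5876 / 19.62 = 1.91759 m

1.91759 m


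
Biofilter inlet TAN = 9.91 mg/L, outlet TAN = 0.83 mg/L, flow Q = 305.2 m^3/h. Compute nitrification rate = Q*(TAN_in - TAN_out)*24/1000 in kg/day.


Concentration drop: TAN_in - TAN_out = 9.91 - 0.83 = 9.08 mg/L
Hourly TAN removed = Q * dTAN = 305.2 m^3/h * 9.08 mg/L = 2771.216 g/h  (m^3/h * mg/L = g/h)
Daily TAN removed = 2771.216 * 24 = 66509.184 g/day
Convert to kg/day: 66509.184 / 1000 = 66.509184 kg/day

66.509184 kg/day


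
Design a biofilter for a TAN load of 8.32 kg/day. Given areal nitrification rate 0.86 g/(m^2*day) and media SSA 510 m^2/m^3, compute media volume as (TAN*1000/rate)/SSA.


A = 8.32*1000 / 0.86 = 9674.4186 m^2
V = 9674.4186 / 510 = 18.9694

18.9694 m^3


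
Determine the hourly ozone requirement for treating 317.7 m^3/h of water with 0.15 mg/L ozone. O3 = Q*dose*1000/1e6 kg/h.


O3 demand (mg/h) = Q * dose * 1000 = 317.7 * 0.15 * 1000 = 47655 mg/h
Convert mg to kg: 47655 / 1e6 = 0.047655 kg/h

0.047655 kg/h


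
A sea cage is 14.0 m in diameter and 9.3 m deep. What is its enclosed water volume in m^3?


r = d/2 = 14.0/2 = 7 m
Base area = pi*r^2 = pi*7^2 = 153.93804 m^2
Volume = 153.93804 * 9.3 = 1431.62 m^3

1431.62 m^3


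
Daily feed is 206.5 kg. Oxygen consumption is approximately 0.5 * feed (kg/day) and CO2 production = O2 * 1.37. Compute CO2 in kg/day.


O2 = 206.5 * 0.5 = 103.25
CO2 = 103.25 * 1.37 = 141.4525

141.4525 kg/day


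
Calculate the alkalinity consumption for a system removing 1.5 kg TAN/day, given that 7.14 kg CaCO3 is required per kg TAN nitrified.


Alkalinity factor: 7.14 kg CaCO3 consumed per kg TAN nitrified
alk = 1.5 kg TAN * 7.14 = 10.71 kg CaCO3/day

10.71 kg CaCO3/day


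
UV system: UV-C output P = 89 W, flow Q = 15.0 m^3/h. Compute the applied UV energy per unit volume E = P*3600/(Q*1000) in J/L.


Energy delivered per hour = 89 W * 3600 s = 320400 J/h
Volume treated per hour = 15.0 m^3/h * 1000 = 15000 L/h
dose = 320400 / 15000 = 21.36 J/L

21.36 J/L


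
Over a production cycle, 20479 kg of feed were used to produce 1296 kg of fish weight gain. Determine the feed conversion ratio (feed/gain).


FCR = feed consumed / weight gained
FCR = 20479 kg / 1296 kg = 15.8017

15.8017


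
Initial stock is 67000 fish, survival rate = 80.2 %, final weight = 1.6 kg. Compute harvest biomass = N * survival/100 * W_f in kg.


Survivors = 67000 * 80.2/100 = 53734 fish
Harvest biomass = survivors * W_f = 53734 * 1.6 = 85974.4 kg

85974.4 kg


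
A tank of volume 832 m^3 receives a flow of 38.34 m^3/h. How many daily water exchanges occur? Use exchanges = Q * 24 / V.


Daily flow volume = 38.34 m^3/h * 24 h = 920.16 m^3/day
Exchanges = daily flow / tank volume = 920.16 / 832 = 1.10596 exchanges/day

1.10596 exchanges/day


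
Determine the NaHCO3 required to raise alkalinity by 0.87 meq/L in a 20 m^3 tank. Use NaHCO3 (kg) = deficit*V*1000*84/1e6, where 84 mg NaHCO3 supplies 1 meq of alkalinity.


Tank volume in L = 20 m^3 * 1000 = 20000 L
Total meq required = 0.87 meq/L * 20000 L = 17400 meq
NaHCO3 mass = 17400 meq * 84 mg/meq / 1e6 = 1.4616 kg

1.4616 kg


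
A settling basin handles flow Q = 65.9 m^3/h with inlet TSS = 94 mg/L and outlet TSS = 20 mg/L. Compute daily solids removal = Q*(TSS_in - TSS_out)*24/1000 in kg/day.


Concentration drop: TSS_in - TSS_out = 94 - 20 = 74 mg/L
Hourly solids removed = Q * dTSS = 65.9 m^3/h * 74 mg/L = 4876.6 g/h  (m^3/h * mg/L = g/h)
Daily solids removed = 4876.6 * 24 = 117038.4 g/day
Convert g to kg: 117038.4 / 1000 = 117.0384 kg/day

117.0384 kg/day


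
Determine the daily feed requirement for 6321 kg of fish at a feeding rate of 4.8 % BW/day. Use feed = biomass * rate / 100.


Feeding rate fraction = 4.8% / 100 = 0.048
Daily feed = 6321 kg * 0.048 = 303.408 kg/day

303.408 kg/day


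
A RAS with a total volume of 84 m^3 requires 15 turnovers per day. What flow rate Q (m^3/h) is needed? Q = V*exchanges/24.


Daily recirculation volume = 84 m^3 * 15 = 1260 m^3/day
Flow rate Q = daily volume / 24 h = 1260 / 24 = 52.5 m^3/h

52.5 m^3/h


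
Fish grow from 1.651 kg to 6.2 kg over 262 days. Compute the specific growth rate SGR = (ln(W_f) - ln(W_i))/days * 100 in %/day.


ln(W_f) = ln(6.2) = 1.8245493
ln(W_i) = ln(1.651) = 0.50138116
ln(W_f) - ln(W_i) = 1.8245493 - 0.50138116 = 1.3231681
SGR = 1.3231681 / 262 * 100 = 0.505026 %/day

0.505026 %/day


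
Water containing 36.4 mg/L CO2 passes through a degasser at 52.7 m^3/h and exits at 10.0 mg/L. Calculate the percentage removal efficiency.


CO2_out / CO2_in = 10.0 / 36.4 = 0.27472527
Fraction remaining = 0.27472527
efficiency = (1 - 0.27472527) * 100 = 72.5275 %

72.5275 %


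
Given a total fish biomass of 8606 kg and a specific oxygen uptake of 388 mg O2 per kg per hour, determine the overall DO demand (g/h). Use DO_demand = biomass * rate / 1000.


Total O2 consumption (mg/h) = 8606 kg * 388 mg/(kg*h) = 3339128 mg/h
Convert to g/h: 3339128 / 1000 = 3339.128 g/h

3339.128 g/h


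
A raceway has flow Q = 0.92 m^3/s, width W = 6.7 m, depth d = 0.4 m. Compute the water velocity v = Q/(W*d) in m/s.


Cross-sectional area = W * d = 6.7 * 0.4 = 2.68 m^2
Velocity = Q / A = 0.92 / 2.68 = 0.343284 m/s

0.343284 m/s


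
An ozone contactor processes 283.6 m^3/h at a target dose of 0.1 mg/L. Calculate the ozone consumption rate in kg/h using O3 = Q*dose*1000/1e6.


O3 demand (mg/h) = Q * dose * 1000 = 283.6 * 0.1 * 1000 = 28360 mg/h
Convert mg to kg: 28360 / 1e6 = 0.02836 kg/h

0.02836 kg/h


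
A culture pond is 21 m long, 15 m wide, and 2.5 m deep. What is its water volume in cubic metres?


Base area = L * W = 21 * 15 = 315 m^2
Volume = area * depth = 315 * 2.5 = 787.5 m^3

787.5 m^3


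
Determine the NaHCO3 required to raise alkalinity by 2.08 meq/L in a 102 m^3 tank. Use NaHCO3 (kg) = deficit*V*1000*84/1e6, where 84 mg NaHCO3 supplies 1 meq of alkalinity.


Tank volume in L = 102 m^3 * 1000 = 102000 L
Total meq required = 2.08 meq/L * 102000 L = 212160 meq
NaHCO3 mass = 212160 meq * 84 mg/meq / 1e6 = 17.8214 kg

17.8214 kg


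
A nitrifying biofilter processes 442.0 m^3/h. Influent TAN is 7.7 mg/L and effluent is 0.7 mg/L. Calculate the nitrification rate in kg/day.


Concentration drop: TAN_in - TAN_out = 7.7 - 0.7 = 7 mg/L
Hourly TAN removed = Q * dTAN = 442.0 m^3/h * 7 mg/L = 3094 g/h  (m^3/h * mg/L = g/h)
Daily TAN removed = 3094 * 24 = 74256 g/day
Convert to kg/day: 74256 / 1000 = 74.256 kg/day

74.256 kg/day


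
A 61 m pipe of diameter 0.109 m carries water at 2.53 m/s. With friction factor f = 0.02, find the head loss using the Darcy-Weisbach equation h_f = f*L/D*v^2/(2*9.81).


v^2 = 2.53^2 = 6.4009 m^2/s^2
L/D = 61/0.109 = 559.63303
h_f = f*(L/D)*v^2/(2g) = 0.02 * 559.63303 * 6.4009 / 19.62 = 3.65153 m

3.65153 m


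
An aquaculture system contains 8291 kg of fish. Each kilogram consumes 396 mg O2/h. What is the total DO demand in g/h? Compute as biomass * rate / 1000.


Total O2 consumption (mg/h) = 8291 kg * 396 mg/(kg*h) = 3283236 mg/h
Convert to g/h: 3283236 / 1000 = 3283.236 g/h

3283.236 g/h


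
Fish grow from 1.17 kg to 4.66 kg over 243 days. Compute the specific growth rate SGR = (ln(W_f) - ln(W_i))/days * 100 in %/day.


ln(W_f) = ln(4.66) = 1.5390154
ln(W_i) = ln(1.17) = 0.15700375
ln(W_f) - ln(W_i) = 1.5390154 - 0.15700375 = 1.3820116
SGR = 1.3820116 / 243 * 100 = 0.568729 %/day

0.568729 %/day


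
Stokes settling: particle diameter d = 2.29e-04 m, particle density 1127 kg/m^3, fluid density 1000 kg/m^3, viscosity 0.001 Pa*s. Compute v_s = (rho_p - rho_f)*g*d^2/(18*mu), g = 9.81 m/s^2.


Density difference: rho_p - rho_f = 1127 - 1000 = 127 kg/m^3
d^2 = (2.29e-04)^2 = 5.2441e-08 m^2
Numerator = (rho_p - rho_f) * g * d^2 = 127 * 9.81 * 5.2441e-08 = 6.5334669e-05
Denominator = 18 * mu = 18 * 0.001 = 0.018
v_s = 6.5334669e-05 / 0.018 = 0.0036297 m/s
Check: Re = rho_f * v_s * d / mu = 1000 * 0.0036297 * 2.29e-04 / 0.001 = 0.831 < 1, so Stokes' law applies.

0.0036297 m/s


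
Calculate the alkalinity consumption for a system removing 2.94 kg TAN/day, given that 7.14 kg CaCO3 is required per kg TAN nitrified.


Alkalinity factor: 7.14 kg CaCO3 consumed per kg TAN nitrified
alk = 2.94 kg TAN * 7.14 = 20.9916 kg CaCO3/day

20.9916 kg CaCO3/day


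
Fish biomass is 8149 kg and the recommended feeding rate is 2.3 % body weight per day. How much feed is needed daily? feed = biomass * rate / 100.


Feeding rate fraction = 2.3% / 100 = 0.023
Daily feed = 8149 kg * 0.023 = 187.427 kg/day

187.427 kg/day


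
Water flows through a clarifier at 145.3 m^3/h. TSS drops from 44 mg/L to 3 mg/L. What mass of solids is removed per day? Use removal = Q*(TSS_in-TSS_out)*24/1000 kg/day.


Concentration drop: TSS_in - TSS_out = 44 - 3 = 41 mg/L
Hourly solids removed = Q * dTSS = 145.3 m^3/h * 41 mg/L = 5957.3 g/h  (m^3/h * mg/L = g/h)
Daily solids removed = 5957.3 * 24 = 142975.2 g/day
Convert g to kg: 142975.2 / 1000 = 142.9752 kg/day

142.9752 kg/day


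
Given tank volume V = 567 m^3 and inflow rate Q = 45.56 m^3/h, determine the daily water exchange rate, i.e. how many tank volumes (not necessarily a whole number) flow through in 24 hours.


Daily flow volume = 45.56 m^3/h * 24 h = 1093.44 m^3/day
Exchanges = daily flow / tank volume = 1093.44 / 567 = 1.92847 exchanges/day

1.92847 exchanges/day


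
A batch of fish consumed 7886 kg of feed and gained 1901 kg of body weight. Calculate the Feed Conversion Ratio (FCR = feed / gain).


FCR = feed consumed / weight gained
FCR = 7886 kg / 1901 kg = 4.14834

4.14834


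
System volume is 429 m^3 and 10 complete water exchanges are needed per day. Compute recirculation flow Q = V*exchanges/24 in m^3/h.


Daily recirculation volume = 429 m^3 * 10 = 4290 m^3/day
Flow rate Q = daily volume / 24 h = 4290 / 24 = 178.75 m^3/h

178.75 m^3/h


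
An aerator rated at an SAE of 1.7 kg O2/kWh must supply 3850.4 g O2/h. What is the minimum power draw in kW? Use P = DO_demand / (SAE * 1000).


SAE in g O2/kWh = 1.7 * 1000 = 1700 g/kWh
P = DO_demand / SAE_g = 3850.4 / 1700 = 2.26494 kW

2.26494 kW


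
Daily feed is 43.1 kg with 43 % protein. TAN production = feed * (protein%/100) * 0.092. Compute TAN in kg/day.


Protein in feed = 43.1 * 43/100 = 18.533 kg/day
TAN = protein * 0.092 = 18.533 * 0.092 = 1.705036 kg/day

1.705036 kg/day


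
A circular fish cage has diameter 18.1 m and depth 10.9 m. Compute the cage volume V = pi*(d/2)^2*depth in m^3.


r = d/2 = 18.1/2 = 9.05 m
Base area = pi*r^2 = pi*9.05^2 = 257.30429 m^2
Volume = 257.30429 * 10.9 = 2804.62 m^3

2804.62 m^3


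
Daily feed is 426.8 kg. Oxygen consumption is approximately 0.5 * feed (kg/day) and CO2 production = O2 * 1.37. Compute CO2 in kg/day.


O2 = 426.8 * 0.5 = 213.4
CO2 = 213.4 * 1.37 = 292.358

292.358 kg/day


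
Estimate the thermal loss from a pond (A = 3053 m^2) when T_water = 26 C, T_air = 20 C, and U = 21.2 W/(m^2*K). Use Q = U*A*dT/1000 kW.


Temperature difference dT = 26 - 20 = 6 K
Heat loss (W) = U * A * dT = 21.2 * 3053 * 6 = 388341.6 W
Convert to kW: 388341.6 / 1000 = 388.3416 kW

388.3416 kW


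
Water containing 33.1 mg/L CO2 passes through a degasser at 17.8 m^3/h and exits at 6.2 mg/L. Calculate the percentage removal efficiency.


CO2_out / CO2_in = 6.2 / 33.1 = 0.18731118
Fraction remaining = 0.18731118
efficiency = (1 - 0.18731118) * 100 = 81.2689 %

81.2689 %


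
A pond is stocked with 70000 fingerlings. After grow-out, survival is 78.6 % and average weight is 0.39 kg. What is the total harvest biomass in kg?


Survivors = 70000 * 78.6/100 = 55020 fish
Harvest biomass = survivors * W_f = 55020 * 0.39 = 21457.8 kg

21457.8 kg


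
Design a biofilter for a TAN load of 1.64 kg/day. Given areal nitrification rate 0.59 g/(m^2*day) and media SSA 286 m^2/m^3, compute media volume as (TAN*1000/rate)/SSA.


A = 1.64*1000 / 0.59 = 2779.661 m^2
V = 2779.661 / 286 = 9.71909

9.71909 m^3


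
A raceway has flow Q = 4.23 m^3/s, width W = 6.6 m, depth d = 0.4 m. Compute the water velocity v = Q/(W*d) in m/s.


Cross-sectional area = W * d = 6.6 * 0.4 = 2.64 m^2
Velocity = Q / A = 4.23 / 2.64 = 1.60227 m/s

1.60227 m/s


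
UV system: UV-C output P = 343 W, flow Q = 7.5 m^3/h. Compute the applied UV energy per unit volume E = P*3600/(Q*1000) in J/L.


Energy delivered per hour = 343 W * 3600 s = 1234800 J/h
Volume treated per hour = 7.5 m^3/h * 1000 = 7500 L/h
dose = 1234800 / 7500 = 164.64 J/L

164.64 J/L


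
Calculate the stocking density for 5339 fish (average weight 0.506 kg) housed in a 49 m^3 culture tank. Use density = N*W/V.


Total biomass = 5339 fish * 0.506 kg = 2701.534 kg
Density = total biomass / volume = 2701.534 / 49 = 55.1333 kg/m^3

55.1333 kg/m^3


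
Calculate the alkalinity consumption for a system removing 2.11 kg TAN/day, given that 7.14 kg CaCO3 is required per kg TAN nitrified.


Alkalinity factor: 7.14 kg CaCO3 consumed per kg TAN nitrified
alk = 2.11 kg TAN * 7.14 = 15.0654 kg CaCO3/day

15.0654 kg CaCO3/day


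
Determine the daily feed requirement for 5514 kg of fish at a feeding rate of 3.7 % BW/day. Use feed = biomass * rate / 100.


Feeding rate fraction = 3.7% / 100 = 0.037
Daily feed = 5514 kg * 0.037 = 204.018 kg/day

204.018 kg/day


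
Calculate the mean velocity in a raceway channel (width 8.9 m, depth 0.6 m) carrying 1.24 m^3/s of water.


Cross-sectional area = W * d = 8.9 * 0.6 = 5.34 m^2
Velocity = Q / A = 1.24 / 5.34 = 0.23221 m/s

0.23221 m/s


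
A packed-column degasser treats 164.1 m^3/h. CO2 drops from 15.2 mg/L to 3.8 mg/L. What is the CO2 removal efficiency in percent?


CO2_out / CO2_in = 3.8 / 15.2 = 0.25
Fraction remaining = 0.25
efficiency = (1 - 0.25) * 100 = 75 %

75 %


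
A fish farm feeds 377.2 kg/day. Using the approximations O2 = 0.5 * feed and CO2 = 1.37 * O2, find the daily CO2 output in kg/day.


O2 = 377.2 * 0.5 = 188.6
CO2 = 188.6 * 1.37 = 258.382

258.382 kg/day


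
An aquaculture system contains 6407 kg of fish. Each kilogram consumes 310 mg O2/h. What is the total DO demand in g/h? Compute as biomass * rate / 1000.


Total O2 consumption (mg/h) = 6407 kg * 310 mg/(kg*h) = 1986170 mg/h
Convert to g/h: 1986170 / 1000 = 1986.17 g/h

1986.17 g/h


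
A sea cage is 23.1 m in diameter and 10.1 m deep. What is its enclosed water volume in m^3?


r = d/2 = 23.1/2 = 11.55 m
Base area = pi*r^2 = pi*11.55^2 = 419.09631 m^2
Volume = 419.09631 * 10.1 = 4232.87 m^3

4232.87 m^3


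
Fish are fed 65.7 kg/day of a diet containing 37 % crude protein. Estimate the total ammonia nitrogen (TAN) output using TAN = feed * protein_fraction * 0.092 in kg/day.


Protein in feed = 65.7 * 37/100 = 24.309 kg/day
TAN = protein * 0.092 = 24.309 * 0.092 = 2.236428 kg/day

2.236428 kg/day


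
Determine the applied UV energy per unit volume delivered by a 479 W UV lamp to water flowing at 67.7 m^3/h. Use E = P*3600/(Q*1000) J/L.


Energy delivered per hour = 479 W * 3600 s = 1724400 J/h
Volume treated per hour = 67.7 m^3/h * 1000 = 67700 L/h
dose = 1724400 / 67700 = 25.4712 J/L

25.4712 J/L


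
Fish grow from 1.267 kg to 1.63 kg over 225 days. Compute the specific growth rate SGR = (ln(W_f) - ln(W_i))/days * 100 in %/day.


ln(W_f) = ln(1.63) = 0.48858001
ln(W_i) = ln(1.267) = 0.2366519
ln(W_f) - ln(W_i) = 0.48858001 - 0.2366519 = 0.25192811
SGR = 0.25192811 / 225 * 100 = 0.111968 %/day

0.111968 %/day


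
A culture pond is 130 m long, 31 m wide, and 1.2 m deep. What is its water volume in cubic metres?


Base area = L * W = 130 * 31 = 4030 m^2
Volume = area * depth = 4030 * 1.2 = 4836 m^3

4836 m^3


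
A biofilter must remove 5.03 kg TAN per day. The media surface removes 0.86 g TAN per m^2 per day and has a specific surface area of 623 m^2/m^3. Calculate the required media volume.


A = 5.03*1000 / 0.86 = 5848.8372 m^2
V = 5848.8372 / 623 = 9.38818

9.38818 m^3


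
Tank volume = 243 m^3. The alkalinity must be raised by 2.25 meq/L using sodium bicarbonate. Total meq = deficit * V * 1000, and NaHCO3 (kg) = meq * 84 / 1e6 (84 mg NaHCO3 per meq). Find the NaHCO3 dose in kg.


Tank volume in L = 243 m^3 * 1000 = 243000 L
Total meq required = 2.25 meq/L * 243000 L = 546750 meq
NaHCO3 mass = 546750 meq * 84 mg/meq / 1e6 = 45.927 kg

45.927 kg


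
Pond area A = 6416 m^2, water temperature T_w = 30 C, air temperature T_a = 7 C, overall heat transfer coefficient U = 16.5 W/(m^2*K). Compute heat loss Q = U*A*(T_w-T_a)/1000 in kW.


Temperature difference dT = 30 - 7 = 23 K
Heat loss (W) = U * A * dT = 16.5 * 6416 * 23 = 2434872 W
Convert to kW: 2434872 / 1000 = 2434.872 kW

2434.872 kW


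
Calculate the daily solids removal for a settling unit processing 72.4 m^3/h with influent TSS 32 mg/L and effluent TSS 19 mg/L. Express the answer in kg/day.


Concentration drop: TSS_in - TSS_out = 32 - 19 = 13 mg/L
Hourly solids removed = Q * dTSS = 72.4 m^3/h * 13 mg/L = 941.2 g/h  (m^3/h * mg/L = g/h)
Daily solids removed = 941.2 * 24 = 22588.8 g/day
Convert g to kg: 22588.8 / 1000 = 22.5888 kg/day

22.5888 kg/day


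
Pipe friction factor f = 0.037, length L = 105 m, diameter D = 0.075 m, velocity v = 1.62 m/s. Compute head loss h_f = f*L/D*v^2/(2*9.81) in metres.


v^2 = 1.62^2 = 2.6244 m^2/s^2
L/D = 105/0.075 = 1400
h_f = f*(L/D)*v^2/(2g) = 0.037 * 1400 * 2.6244 / 19.62 = 6.92884 m

6.92884 m


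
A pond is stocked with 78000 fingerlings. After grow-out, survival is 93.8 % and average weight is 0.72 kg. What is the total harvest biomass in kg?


Survivors = 78000 * 93.8/100 = 73164 fish
Harvest biomass = survivors * W_f = 73164 * 0.72 = 52678.08 kg

52678.08 kg


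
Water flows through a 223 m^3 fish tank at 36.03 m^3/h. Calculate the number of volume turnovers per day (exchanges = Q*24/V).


Daily flow volume = 36.03 m^3/h * 24 h = 864.72 m^3/day
Exchanges = daily flow / tank volume = 864.72 / 223 = 3.87767 exchanges/day

3.87767 exchanges/day


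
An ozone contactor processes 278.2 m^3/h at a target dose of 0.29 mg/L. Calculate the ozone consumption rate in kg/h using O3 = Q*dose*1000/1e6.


O3 demand (mg/h) = Q * dose * 1000 = 278.2 * 0.29 * 1000 = 80678 mg/h
Convert mg to kg: 80678 / 1e6 = 0.080678 kg/h

0.080678 kg/h


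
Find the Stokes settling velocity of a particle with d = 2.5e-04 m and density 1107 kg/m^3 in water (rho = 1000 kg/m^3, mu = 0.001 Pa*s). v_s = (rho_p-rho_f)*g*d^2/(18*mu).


Density difference: rho_p - rho_f = 1107 - 1000 = 107 kg/m^3
d^2 = (2.5e-04)^2 = 6.25e-08 m^2
Numerator = (rho_p - rho_f) * g * d^2 = 107 * 9.81 * 6.25e-08 = 6.5604375e-05
Denominator = 18 * mu = 18 * 0.001 = 0.018
v_s = 6.5604375e-05 / 0.018 = 0.00364469 m/s
Check: Re = rho_f * v_s * d / mu = 1000 * 0.00364469 * 2.5e-04 / 0.001 = 0.911 < 1, so Stokes' law applies.

0.00364469 m/s


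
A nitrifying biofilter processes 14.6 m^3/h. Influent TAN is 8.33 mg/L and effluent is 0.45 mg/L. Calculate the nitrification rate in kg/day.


Concentration drop: TAN_in - TAN_out = 8.33 - 0.45 = 7.88 mg/L
Hourly TAN removed = Q * dTAN = 14.6 m^3/h * 7.88 mg/L = 115.048 g/h  (m^3/h * mg/L = g/h)
Daily TAN removed = 115.048 * 24 = 2761.152 g/day
Convert to kg/day: 2761.152 / 1000 = 2.761152 kg/day

2.761152 kg/day


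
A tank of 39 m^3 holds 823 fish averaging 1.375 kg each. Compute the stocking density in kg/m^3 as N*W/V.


Total biomass = 823 fish * 1.375 kg = 1131.625 kg
Density = total biomass / volume = 1131.625 / 39 = 29.016 kg/m^3

29.016 kg/m^3


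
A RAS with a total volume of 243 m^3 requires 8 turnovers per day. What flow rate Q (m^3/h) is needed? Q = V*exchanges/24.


Daily recirculation volume = 243 m^3 * 8 = 1944 m^3/day
Flow rate Q = daily volume / 24 h = 1944 / 24 = 81 m^3/h

81 m^3/h


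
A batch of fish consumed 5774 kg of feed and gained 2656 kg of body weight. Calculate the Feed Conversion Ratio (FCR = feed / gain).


FCR = feed consumed / weight gained
FCR = 5774 kg / 2656 kg = 2.17395

2.17395


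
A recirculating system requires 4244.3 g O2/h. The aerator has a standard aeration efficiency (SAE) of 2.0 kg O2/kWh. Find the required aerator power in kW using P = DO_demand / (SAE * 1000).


SAE in g O2/kWh = 2.0 * 1000 = 2000 g/kWh
P = DO_demand / SAE_g = 4244.3 / 2000 = 2.12215 kW

2.12215 kW


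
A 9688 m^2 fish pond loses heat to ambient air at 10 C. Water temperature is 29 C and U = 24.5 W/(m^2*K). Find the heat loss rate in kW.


Temperature difference dT = 29 - 10 = 19 K
Heat loss (W) = U * A * dT = 24.5 * 9688 * 19 = 4509764 W
Convert to kW: 4509764 / 1000 = 4509.764 kW

4509.764 kW


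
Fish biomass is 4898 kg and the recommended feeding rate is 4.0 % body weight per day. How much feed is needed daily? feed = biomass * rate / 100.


Feeding rate fraction = 4.0% / 100 = 0.04
Daily feed = 4898 kg * 0.04 = 195.92 kg/day

195.92 kg/day


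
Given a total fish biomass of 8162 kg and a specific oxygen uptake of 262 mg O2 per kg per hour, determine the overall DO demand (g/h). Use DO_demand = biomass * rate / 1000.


Total O2 consumption (mg/h) = 8162 kg * 262 mg/(kg*h) = 2138444 mg/h
Convert to g/h: 2138444 / 1000 = 2138.444 g/h

2138.444 g/h


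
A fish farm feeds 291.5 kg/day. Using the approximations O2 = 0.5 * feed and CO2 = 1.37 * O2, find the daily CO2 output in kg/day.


O2 = 291.5 * 0.5 = 145.75
CO2 = 145.75 * 1.37 = 199.6775

199.6775 kg/day


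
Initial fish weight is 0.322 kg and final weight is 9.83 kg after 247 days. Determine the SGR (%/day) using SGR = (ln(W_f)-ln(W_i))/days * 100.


ln(W_f) = ln(9.83) = 2.2854389
ln(W_i) = ln(0.322) = -1.1332037
ln(W_f) - ln(W_i) = 2.2854389 - -1.1332037 = 3.4186426
SGR = 3.4186426 / 247 * 100 = 1.38407 %/day

1.38407 %/day


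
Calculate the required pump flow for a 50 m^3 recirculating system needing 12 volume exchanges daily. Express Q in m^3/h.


Daily recirculation volume = 50 m^3 * 12 = 600 m^3/day
Flow rate Q = daily volume / 24 h = 600 / 24 = 25 m^3/h

25 m^3/h


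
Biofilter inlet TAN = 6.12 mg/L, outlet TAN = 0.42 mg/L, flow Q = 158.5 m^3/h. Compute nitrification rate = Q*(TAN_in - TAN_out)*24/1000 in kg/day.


Concentration drop: TAN_in - TAN_out = 6.12 - 0.42 = 5.7 mg/L
Hourly TAN removed = Q * dTAN = 158.5 m^3/h * 5.7 mg/L = 903.45 g/h  (m^3/h * mg/L = g/h)
Daily TAN removed = 903.45 * 24 = 21682.8 g/day
Convert to kg/day: 21682.8 / 1000 = 21.6828 kg/day

21.6828 kg/day


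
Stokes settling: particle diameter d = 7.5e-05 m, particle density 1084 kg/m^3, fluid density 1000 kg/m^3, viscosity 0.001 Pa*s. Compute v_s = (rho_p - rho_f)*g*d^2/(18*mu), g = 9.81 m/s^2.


Density difference: rho_p - rho_f = 1084 - 1000 = 84 kg/m^3
d^2 = (7.5e-05)^2 = 5.625e-09 m^2
Numerator = (rho_p - rho_f) * g * d^2 = 84 * 9.81 * 5.625e-09 = 4.635225e-06
Denominator = 18 * mu = 18 * 0.001 = 0.018
v_s = 4.635225e-06 / 0.018 = 2.57513e-04 m/s
Check: Re = rho_f * v_s * d / mu = 1000 * 2.57513e-04 * 7.5e-05 / 0.001 = 0.0193 < 1, so Stokes' law applies.

2.57513e-04 m/s


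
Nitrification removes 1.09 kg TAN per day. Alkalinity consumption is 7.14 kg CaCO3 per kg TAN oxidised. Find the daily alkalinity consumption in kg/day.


Alkalinity factor: 7.14 kg CaCO3 consumed per kg TAN nitrified
alk = 1.09 kg TAN * 7.14 = 7.7826 kg CaCO3/day

7.7826 kg CaCO3/day


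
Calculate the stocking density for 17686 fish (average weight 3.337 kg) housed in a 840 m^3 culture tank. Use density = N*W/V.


Total biomass = 17686 fish * 3.337 kg = 59018.182 kg
Density = total biomass / volume = 59018.182 / 840 = 70.2597 kg/m^3

70.2597 kg/m^3


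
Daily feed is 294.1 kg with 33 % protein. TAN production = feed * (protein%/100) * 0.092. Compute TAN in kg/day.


Protein in feed = 294.1 * 33/100 = 97.053 kg/day
TAN = protein * 0.092 = 97.053 * 0.092 = 8.928876 kg/day

8.928876 kg/day


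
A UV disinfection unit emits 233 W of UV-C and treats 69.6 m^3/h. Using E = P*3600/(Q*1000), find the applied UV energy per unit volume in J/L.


Energy delivered per hour = 233 W * 3600 s = 838800 J/h
Volume treated per hour = 69.6 m^3/h * 1000 = 69600 L/h
dose = 838800 / 69600 = 12.0517 J/L

12.0517 J/L


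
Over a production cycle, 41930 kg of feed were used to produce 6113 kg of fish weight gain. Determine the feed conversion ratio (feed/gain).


FCR = feed consumed / weight gained
FCR = 41930 kg / 6113 kg = 6.85915

6.85915


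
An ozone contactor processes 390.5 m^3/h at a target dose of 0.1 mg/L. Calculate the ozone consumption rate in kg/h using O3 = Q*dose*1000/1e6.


O3 demand (mg/h) = Q * dose * 1000 = 390.5 * 0.1 * 1000 = 39050 mg/h
Convert mg to kg: 39050 / 1e6 = 0.03905 kg/h

0.03905 kg/h


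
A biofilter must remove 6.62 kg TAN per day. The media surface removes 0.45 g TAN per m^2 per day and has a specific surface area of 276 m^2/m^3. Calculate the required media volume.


A = 6.62*1000 / 0.45 = 14711.111 m^2
V = 14711.111 / 276 = 53.3011

53.3011 m^3


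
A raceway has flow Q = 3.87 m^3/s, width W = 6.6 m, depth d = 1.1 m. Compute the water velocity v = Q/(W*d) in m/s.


Cross-sectional area = W * d = 6.6 * 1.1 = 7.26 m^2
Velocity = Q / A = 3.87 / 7.26 = 0.533058 m/s

0.533058 m/s


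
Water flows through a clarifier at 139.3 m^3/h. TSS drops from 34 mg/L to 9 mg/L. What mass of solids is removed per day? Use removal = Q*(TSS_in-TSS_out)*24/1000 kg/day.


Concentration drop: TSS_in - TSS_out = 34 - 9 = 25 mg/L
Hourly solids removed = Q * dTSS = 139.3 m^3/h * 25 mg/L = 3482.5 g/h  (m^3/h * mg/L = g/h)
Daily solids removed = 3482.5 * 24 = 83580 g/day
Convert g to kg: 83580 / 1000 = 83.58 kg/day

83.58 kg/day


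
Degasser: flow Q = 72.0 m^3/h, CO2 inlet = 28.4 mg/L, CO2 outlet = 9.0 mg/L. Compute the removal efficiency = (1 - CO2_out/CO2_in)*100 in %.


CO2_out / CO2_in = 9.0 / 28.4 = 0.31690141
Fraction remaining = 0.31690141
efficiency = (1 - 0.31690141) * 100 = 68.3099 %

68.3099 %


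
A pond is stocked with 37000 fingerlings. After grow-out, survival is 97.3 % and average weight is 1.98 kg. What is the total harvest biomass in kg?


Survivors = 37000 * 97.3/100 = 36001 fish
Harvest biomass = survivors * W_f = 36001 * 1.98 = 71281.98 kg

71281.98 kg


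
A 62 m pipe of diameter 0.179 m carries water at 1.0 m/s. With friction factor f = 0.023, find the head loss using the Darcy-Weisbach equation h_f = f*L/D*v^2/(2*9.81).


v^2 = 1.0^2 = 1 m^2/s^2
L/D = 62/0.179 = 346.36872
h_f = f*(L/D)*v^2/(2g) = 0.023 * 346.36872 * 1 / 19.62 = 0.406039 m

0.406039 m


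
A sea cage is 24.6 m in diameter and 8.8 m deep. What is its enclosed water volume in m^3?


r = d/2 = 24.6/2 = 12.3 m
Base area = pi*r^2 = pi*12.3^2 = 475.29155 m^2
Volume = 475.29155 * 8.8 = 4182.57 m^3

4182.57 m^3


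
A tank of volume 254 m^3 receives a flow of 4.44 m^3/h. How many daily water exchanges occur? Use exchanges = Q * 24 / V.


Daily flow volume = 4.44 m^3/h * 24 h = 106.56 m^3/day
Exchanges = daily flow / tank volume = 106.56 / 254 = 0.419528 exchanges/day

0.419528 exchanges/day


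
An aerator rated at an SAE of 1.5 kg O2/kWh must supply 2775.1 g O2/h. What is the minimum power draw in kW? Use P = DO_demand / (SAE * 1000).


SAE in g O2/kWh = 1.5 * 1000 = 1500 g/kWh
P = DO_demand / SAE_g = 2775.1 / 1500 = 1.85007 kW

1.85007 kW


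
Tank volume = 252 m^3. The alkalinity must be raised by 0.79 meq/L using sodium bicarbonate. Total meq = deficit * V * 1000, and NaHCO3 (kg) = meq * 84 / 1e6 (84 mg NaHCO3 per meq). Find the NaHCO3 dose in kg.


Tank volume in L = 252 m^3 * 1000 = 252000 L
Total meq required = 0.79 meq/L * 252000 L = 199080 meq
NaHCO3 mass = 199080 meq * 84 mg/meq / 1e6 = 16.7227 kg

16.7227 kg


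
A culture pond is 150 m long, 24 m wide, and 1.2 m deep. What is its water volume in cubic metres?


Base area = L * W = 150 * 24 = 3600 m^2
Volume = area * depth = 3600 * 1.2 = 4320 m^3

4320 m^3


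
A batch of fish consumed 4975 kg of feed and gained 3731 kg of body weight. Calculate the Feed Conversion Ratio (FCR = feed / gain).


FCR = feed consumed / weight gained
FCR = 4975 kg / 3731 kg = 1.33342

1.33342


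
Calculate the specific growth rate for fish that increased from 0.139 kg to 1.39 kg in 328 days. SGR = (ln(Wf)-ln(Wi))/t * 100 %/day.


ln(W_f) = ln(1.39) = 0.32930375
ln(W_i) = ln(0.139) = -1.9732813
ln(W_f) - ln(W_i) = 0.32930375 - -1.9732813 = 2.3025851
SGR = 2.3025851 / 328 * 100 = 0.702008 %/day

0.702008 %/day


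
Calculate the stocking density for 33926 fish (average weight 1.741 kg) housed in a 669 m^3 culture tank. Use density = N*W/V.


Total biomass = 33926 fish * 1.741 kg = 59065.166 kg
Density = total biomass / volume = 59065.166 / 669 = 88.2887 kg/m^3

88.2887 kg/m^3


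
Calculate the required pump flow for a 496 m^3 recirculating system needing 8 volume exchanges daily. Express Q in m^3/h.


Daily recirculation volume = 496 m^3 * 8 = 3968 m^3/day
Flow rate Q = daily volume / 24 h = 3968 / 24 = 165.333 m^3/h

165.333 m^3/h


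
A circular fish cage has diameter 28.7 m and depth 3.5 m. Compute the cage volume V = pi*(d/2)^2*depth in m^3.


r = d/2 = 28.7/2 = 14.35 m
Base area = pi*r^2 = pi*14.35^2 = 646.92461 m^2
Volume = 646.92461 * 3.5 = 2264.24 m^3

2264.24 m^3


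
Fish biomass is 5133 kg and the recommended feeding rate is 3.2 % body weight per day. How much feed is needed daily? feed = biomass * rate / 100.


Feeding rate fraction = 3.2% / 100 = 0.032
Daily feed = 5133 kg * 0.032 = 164.256 kg/day

164.256 kg/day


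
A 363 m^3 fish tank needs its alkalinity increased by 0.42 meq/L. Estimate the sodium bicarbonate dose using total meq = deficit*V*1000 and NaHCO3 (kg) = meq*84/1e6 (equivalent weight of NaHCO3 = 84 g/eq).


Tank volume in L = 363 m^3 * 1000 = 363000 L
Total meq required = 0.42 meq/L * 363000 L = 152460 meq
NaHCO3 mass = 152460 meq * 84 mg/meq / 1e6 = 12.8066 kg

12.8066 kg


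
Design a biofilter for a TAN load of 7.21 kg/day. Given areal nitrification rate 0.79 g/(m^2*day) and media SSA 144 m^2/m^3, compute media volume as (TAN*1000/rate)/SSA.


A = 7.21*1000 / 0.79 = 9126.5823 m^2
V = 9126.5823 / 144 = 63.379

63.379 m^3


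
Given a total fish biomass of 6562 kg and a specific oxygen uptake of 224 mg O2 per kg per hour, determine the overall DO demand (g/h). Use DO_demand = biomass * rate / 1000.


Total O2 consumption (mg/h) = 6562 kg * 224 mg/(kg*h) = 1469888 mg/h
Convert to g/h: 1469888 / 1000 = 1469.888 g/h

1469.888 g/h


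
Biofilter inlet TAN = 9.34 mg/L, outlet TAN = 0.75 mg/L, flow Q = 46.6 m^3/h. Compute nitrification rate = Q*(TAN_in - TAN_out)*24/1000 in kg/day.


Concentration drop: TAN_in - TAN_out = 9.34 - 0.75 = 8.59 mg/L
Hourly TAN removed = Q * dTAN = 46.6 m^3/h * 8.59 mg/L = 400.294 g/h  (m^3/h * mg/L = g/h)
Daily TAN removed = 400.294 * 24 = 9607.056 g/day
Convert to kg/day: 9607.056 / 1000 = 9.607056 kg/day

9.607056 kg/day


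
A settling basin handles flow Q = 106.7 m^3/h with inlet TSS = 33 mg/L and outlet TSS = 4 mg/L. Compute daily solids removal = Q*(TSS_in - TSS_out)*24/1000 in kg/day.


Concentration drop: TSS_in - TSS_out = 33 - 4 = 29 mg/L
Hourly solids removed = Q * dTSS = 106.7 m^3/h * 29 mg/L = 3094.3 g/h  (m^3/h * mg/L = g/h)
Daily solids removed = 3094.3 * 24 = 74263.2 g/day
Convert g to kg: 74263.2 / 1000 = 74.2632 kg/day

74.2632 kg/day


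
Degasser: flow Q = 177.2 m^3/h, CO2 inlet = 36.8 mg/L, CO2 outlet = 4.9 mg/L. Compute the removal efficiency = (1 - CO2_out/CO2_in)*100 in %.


CO2_out / CO2_in = 4.9 / 36.8 = 0.13315217
Fraction remaining = 0.13315217
efficiency = (1 - 0.13315217) * 100 = 86.6848 %

86.6848 %


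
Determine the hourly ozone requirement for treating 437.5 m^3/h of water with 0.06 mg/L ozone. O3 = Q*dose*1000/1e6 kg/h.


O3 demand (mg/h) = Q * dose * 1000 = 437.5 * 0.06 * 1000 = 26250 mg/h
Convert mg to kg: 26250 / 1e6 = 0.02625 kg/h

0.02625 kg/h


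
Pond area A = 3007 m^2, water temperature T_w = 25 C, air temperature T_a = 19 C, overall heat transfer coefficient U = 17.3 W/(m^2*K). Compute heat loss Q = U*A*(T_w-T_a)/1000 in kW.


Temperature difference dT = 25 - 19 = 6 K
Heat loss (W) = U * A * dT = 17.3 * 3007 * 6 = 312126.6 W
Convert to kW: 312126.6 / 1000 = 312.1266 kW

312.1266 kW


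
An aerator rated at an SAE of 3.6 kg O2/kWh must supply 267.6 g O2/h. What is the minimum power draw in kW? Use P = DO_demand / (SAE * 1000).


SAE in g O2/kWh = 3.6 * 1000 = 3600 g/kWh
P = DO_demand / SAE_g = 267.6 / 3600 = 0.0743333 kW

0.0743333 kW


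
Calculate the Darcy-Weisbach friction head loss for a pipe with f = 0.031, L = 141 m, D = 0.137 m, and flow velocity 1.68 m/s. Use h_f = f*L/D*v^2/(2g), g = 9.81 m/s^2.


v^2 = 1.68^2 = 2.8224 m^2/s^2
L/D = 141/0.137 = 1029.1971
h_f = f*(L/D)*v^2/(2g) = 0.031 * 1029.1971 * 2.8224 / 19.62 = 4.58965 m

4.58965 m


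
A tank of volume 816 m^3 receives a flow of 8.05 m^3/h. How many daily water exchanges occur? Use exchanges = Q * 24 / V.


Daily flow volume = 8.05 m^3/h * 24 h = 193.2 m^3/day
Exchanges = daily flow / tank volume = 193.2 / 816 = 0.236765 exchanges/day

0.236765 exchanges/day


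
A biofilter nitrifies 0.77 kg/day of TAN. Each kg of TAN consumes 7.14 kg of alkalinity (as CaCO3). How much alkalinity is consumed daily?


Alkalinity factor: 7.14 kg CaCO3 consumed per kg TAN nitrified
alk = 0.77 kg TAN * 7.14 = 5.4978 kg CaCO3/day

5.4978 kg CaCO3/day


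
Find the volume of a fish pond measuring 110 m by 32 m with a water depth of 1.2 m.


Base area = L * W = 110 * 32 = 3520 m^2
Volume = area * depth = 3520 * 1.2 = 4224 m^3

4224 m^3


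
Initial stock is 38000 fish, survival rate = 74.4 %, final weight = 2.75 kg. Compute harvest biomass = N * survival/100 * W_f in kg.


Survivors = 38000 * 74.4/100 = 28272 fish
Harvest biomass = survivors * W_f = 28272 * 2.75 = 77748 kg

77748 kg


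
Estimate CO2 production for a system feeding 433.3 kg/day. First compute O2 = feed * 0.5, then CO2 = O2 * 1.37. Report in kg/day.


O2 = 433.3 * 0.5 = 216.65
CO2 = 216.65 * 1.37 = 296.8105

296.8105 kg/day


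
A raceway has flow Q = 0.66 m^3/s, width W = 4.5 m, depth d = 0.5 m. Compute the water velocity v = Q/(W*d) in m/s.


Cross-sectional area = W * d = 4.5 * 0.5 = 2.25 m^2
Velocity = Q / A = 0.66 / 2.25 = 0.293333 m/s

0.293333 m/s


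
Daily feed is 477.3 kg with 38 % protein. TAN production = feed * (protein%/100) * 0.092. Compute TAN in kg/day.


Protein in feed = 477.3 * 38/100 = 181.374 kg/day
TAN = protein * 0.092 = 181.374 * 0.092 = 16.686408 kg/day

16.686408 kg/day


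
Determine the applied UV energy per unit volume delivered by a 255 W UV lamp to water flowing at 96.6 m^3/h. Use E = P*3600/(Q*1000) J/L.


Energy delivered per hour = 255 W * 3600 s = 918000 J/h
Volume treated per hour = 96.6 m^3/h * 1000 = 96600 L/h
dose = 918000 / 96600 = 9.50311 J/L

9.50311 J/L


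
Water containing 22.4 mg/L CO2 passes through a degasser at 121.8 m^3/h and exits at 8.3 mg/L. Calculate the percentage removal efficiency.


CO2_out / CO2_in = 8.3 / 22.4 = 0.37053571
Fraction remaining = 0.37053571
efficiency = (1 - 0.37053571) * 100 = 62.9464 %

62.9464 %


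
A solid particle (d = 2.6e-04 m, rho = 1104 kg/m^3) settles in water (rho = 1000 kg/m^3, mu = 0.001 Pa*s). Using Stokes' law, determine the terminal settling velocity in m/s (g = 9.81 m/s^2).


Density difference: rho_p - rho_f = 1104 - 1000 = 104 kg/m^3
d^2 = (2.6e-04)^2 = 6.76e-08 m^2
Numerator = (rho_p - rho_f) * g * d^2 = 104 * 9.81 * 6.76e-08 = 6.8968224e-05
Denominator = 18 * mu = 18 * 0.001 = 0.018
v_s = 6.8968224e-05 / 0.018 = 0.00383157 m/s
Check: Re = rho_f * v_s * d / mu = 1000 * 0.00383157 * 2.6e-04 / 0.001 = 0.996 < 1, so Stokes' law applies.

0.00383157 m/s


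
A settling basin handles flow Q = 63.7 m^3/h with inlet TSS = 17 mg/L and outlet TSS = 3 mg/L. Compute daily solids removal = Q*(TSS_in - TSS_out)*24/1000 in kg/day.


Concentration drop: TSS_in - TSS_out = 17 - 3 = 14 mg/L
Hourly solids removed = Q * dTSS = 63.7 m^3/h * 14 mg/L = 891.8 g/h  (m^3/h * mg/L = g/h)
Daily solids removed = 891.8 * 24 = 21403.2 g/day
Convert g to kg: 21403.2 / 1000 = 21.4032 kg/day

21.4032 kg/day


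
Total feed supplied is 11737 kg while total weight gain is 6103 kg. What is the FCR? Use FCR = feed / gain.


FCR = feed consumed / weight gained
FCR = 11737 kg / 6103 kg = 1.92315

1.92315
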